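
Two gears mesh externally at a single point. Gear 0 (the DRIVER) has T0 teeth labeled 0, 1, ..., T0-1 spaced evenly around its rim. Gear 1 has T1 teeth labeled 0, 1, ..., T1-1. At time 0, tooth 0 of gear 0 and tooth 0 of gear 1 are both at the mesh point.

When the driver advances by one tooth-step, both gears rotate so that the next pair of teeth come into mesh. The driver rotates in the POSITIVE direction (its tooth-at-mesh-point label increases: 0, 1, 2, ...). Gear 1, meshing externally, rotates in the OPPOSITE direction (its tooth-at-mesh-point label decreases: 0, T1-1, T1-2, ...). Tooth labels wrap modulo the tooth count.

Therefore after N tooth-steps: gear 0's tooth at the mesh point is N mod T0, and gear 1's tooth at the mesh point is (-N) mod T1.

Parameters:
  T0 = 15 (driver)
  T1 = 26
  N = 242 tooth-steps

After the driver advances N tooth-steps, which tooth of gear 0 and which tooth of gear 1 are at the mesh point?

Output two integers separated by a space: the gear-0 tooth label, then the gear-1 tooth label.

Answer: 2 18

Derivation:
Gear 0 (driver, T0=15): tooth at mesh = N mod T0
  242 = 16 * 15 + 2, so 242 mod 15 = 2
  gear 0 tooth = 2
Gear 1 (driven, T1=26): tooth at mesh = (-N) mod T1
  242 = 9 * 26 + 8, so 242 mod 26 = 8
  (-242) mod 26 = (-8) mod 26 = 26 - 8 = 18
Mesh after 242 steps: gear-0 tooth 2 meets gear-1 tooth 18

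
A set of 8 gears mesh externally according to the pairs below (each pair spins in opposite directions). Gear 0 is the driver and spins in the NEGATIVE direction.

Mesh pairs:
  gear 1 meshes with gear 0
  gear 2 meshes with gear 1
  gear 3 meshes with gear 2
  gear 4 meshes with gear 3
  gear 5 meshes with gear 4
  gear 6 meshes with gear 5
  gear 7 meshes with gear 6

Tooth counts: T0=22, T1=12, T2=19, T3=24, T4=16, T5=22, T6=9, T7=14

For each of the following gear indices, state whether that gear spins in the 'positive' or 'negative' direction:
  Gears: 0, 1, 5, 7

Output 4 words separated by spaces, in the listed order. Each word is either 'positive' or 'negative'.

Gear 0 (driver): negative (depth 0)
  gear 1: meshes with gear 0 -> depth 1 -> positive (opposite of gear 0)
  gear 2: meshes with gear 1 -> depth 2 -> negative (opposite of gear 1)
  gear 3: meshes with gear 2 -> depth 3 -> positive (opposite of gear 2)
  gear 4: meshes with gear 3 -> depth 4 -> negative (opposite of gear 3)
  gear 5: meshes with gear 4 -> depth 5 -> positive (opposite of gear 4)
  gear 6: meshes with gear 5 -> depth 6 -> negative (opposite of gear 5)
  gear 7: meshes with gear 6 -> depth 7 -> positive (opposite of gear 6)
Queried indices 0, 1, 5, 7 -> negative, positive, positive, positive

Answer: negative positive positive positive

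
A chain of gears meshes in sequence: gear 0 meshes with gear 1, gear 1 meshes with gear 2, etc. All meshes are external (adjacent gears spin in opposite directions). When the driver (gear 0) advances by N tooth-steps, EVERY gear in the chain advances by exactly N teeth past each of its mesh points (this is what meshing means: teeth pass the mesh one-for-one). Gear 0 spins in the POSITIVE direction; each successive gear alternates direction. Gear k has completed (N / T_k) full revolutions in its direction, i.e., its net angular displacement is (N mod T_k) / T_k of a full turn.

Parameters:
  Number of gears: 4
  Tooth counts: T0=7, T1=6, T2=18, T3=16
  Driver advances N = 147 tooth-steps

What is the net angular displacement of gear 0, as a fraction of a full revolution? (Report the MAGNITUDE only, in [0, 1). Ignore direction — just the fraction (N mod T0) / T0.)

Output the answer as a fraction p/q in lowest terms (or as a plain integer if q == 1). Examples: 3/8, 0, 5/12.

Chain of 4 gears, tooth counts: [7, 6, 18, 16]
  gear 0: T0=7, direction=positive, advance = 147 mod 7 = 0 teeth = 0/7 turn
  gear 1: T1=6, direction=negative, advance = 147 mod 6 = 3 teeth = 3/6 turn
  gear 2: T2=18, direction=positive, advance = 147 mod 18 = 3 teeth = 3/18 turn
  gear 3: T3=16, direction=negative, advance = 147 mod 16 = 3 teeth = 3/16 turn
Gear 0: 147 mod 7 = 0
Fraction = 0 / 7 = 0/1 (gcd(0,7)=7) = 0

Answer: 0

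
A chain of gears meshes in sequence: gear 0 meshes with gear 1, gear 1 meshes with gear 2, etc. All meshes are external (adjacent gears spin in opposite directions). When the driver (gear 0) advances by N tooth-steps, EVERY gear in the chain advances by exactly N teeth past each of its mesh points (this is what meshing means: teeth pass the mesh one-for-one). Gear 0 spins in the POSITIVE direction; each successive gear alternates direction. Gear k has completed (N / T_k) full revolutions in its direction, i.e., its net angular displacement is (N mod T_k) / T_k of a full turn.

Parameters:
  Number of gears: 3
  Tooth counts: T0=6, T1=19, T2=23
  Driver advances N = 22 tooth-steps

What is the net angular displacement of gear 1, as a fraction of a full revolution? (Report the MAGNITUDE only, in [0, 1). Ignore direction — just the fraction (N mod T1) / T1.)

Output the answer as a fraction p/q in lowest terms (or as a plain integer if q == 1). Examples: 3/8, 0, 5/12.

Answer: 3/19

Derivation:
Chain of 3 gears, tooth counts: [6, 19, 23]
  gear 0: T0=6, direction=positive, advance = 22 mod 6 = 4 teeth = 4/6 turn
  gear 1: T1=19, direction=negative, advance = 22 mod 19 = 3 teeth = 3/19 turn
  gear 2: T2=23, direction=positive, advance = 22 mod 23 = 22 teeth = 22/23 turn
Gear 1: 22 mod 19 = 3
Fraction = 3 / 19 = 3/19 (gcd(3,19)=1) = 3/19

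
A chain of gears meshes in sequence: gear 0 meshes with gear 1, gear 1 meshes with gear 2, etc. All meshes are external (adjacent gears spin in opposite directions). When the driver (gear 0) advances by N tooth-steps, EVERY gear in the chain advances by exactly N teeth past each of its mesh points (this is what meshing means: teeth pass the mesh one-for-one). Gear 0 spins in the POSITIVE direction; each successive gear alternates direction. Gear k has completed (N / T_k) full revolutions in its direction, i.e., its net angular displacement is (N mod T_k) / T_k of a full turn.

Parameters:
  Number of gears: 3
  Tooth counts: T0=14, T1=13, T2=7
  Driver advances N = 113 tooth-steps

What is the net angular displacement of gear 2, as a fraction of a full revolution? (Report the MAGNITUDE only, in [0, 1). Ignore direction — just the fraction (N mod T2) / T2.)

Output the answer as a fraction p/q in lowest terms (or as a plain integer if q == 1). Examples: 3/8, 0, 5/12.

Chain of 3 gears, tooth counts: [14, 13, 7]
  gear 0: T0=14, direction=positive, advance = 113 mod 14 = 1 teeth = 1/14 turn
  gear 1: T1=13, direction=negative, advance = 113 mod 13 = 9 teeth = 9/13 turn
  gear 2: T2=7, direction=positive, advance = 113 mod 7 = 1 teeth = 1/7 turn
Gear 2: 113 mod 7 = 1
Fraction = 1 / 7 = 1/7 (gcd(1,7)=1) = 1/7

Answer: 1/7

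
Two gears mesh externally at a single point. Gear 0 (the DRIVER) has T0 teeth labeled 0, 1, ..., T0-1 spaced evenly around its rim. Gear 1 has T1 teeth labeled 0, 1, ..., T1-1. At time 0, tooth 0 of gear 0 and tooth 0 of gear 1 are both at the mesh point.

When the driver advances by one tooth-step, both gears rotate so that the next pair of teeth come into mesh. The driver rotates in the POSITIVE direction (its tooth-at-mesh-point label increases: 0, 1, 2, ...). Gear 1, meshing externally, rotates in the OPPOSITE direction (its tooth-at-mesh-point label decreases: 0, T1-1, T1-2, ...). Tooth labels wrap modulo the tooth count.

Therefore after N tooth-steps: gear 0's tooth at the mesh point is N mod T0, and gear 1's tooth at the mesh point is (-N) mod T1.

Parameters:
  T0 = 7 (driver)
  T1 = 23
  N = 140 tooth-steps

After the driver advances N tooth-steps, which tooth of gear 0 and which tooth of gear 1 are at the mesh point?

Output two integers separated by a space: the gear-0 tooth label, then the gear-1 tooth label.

Gear 0 (driver, T0=7): tooth at mesh = N mod T0
  140 = 20 * 7 + 0, so 140 mod 7 = 0
  gear 0 tooth = 0
Gear 1 (driven, T1=23): tooth at mesh = (-N) mod T1
  140 = 6 * 23 + 2, so 140 mod 23 = 2
  (-140) mod 23 = (-2) mod 23 = 23 - 2 = 21
Mesh after 140 steps: gear-0 tooth 0 meets gear-1 tooth 21

Answer: 0 21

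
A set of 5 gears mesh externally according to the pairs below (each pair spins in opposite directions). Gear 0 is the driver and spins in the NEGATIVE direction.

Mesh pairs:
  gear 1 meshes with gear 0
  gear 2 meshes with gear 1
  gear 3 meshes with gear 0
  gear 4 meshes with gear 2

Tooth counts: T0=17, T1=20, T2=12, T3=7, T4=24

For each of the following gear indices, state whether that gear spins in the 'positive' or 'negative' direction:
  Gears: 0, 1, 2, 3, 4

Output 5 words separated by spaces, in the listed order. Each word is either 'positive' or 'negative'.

Answer: negative positive negative positive positive

Derivation:
Gear 0 (driver): negative (depth 0)
  gear 1: meshes with gear 0 -> depth 1 -> positive (opposite of gear 0)
  gear 2: meshes with gear 1 -> depth 2 -> negative (opposite of gear 1)
  gear 3: meshes with gear 0 -> depth 1 -> positive (opposite of gear 0)
  gear 4: meshes with gear 2 -> depth 3 -> positive (opposite of gear 2)
Queried indices 0, 1, 2, 3, 4 -> negative, positive, negative, positive, positive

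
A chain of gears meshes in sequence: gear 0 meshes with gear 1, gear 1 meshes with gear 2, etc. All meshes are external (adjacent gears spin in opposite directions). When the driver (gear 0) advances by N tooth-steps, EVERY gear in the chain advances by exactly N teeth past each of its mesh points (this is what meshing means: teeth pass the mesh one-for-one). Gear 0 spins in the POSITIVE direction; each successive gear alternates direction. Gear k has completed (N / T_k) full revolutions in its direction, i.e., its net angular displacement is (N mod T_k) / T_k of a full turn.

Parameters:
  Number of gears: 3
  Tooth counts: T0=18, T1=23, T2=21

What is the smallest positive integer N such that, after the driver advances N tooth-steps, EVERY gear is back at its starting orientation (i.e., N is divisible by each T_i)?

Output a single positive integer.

Answer: 2898

Derivation:
Gear k returns to start when N is a multiple of T_k.
All gears at start simultaneously when N is a common multiple of [18, 23, 21]; the smallest such N is lcm(18, 23, 21).
Start: lcm = T0 = 18
Fold in T1=23: gcd(18, 23) = 1; lcm(18, 23) = 18 * 23 / 1 = 414 / 1 = 414
Fold in T2=21: gcd(414, 21) = 3; lcm(414, 21) = 414 * 21 / 3 = 8694 / 3 = 2898
Full cycle length = 2898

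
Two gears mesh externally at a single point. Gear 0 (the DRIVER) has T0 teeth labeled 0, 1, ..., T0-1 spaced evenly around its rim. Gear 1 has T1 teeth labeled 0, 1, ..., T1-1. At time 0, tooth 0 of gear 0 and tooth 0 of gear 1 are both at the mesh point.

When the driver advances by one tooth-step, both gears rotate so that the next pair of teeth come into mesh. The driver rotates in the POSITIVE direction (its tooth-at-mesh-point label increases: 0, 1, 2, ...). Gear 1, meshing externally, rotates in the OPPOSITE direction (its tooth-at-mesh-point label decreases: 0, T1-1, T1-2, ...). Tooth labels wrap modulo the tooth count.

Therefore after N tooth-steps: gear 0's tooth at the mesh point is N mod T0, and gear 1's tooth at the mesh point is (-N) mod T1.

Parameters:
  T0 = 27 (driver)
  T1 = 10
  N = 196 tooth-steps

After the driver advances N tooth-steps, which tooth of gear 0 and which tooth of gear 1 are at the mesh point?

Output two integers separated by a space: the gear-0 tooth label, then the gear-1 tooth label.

Gear 0 (driver, T0=27): tooth at mesh = N mod T0
  196 = 7 * 27 + 7, so 196 mod 27 = 7
  gear 0 tooth = 7
Gear 1 (driven, T1=10): tooth at mesh = (-N) mod T1
  196 = 19 * 10 + 6, so 196 mod 10 = 6
  (-196) mod 10 = (-6) mod 10 = 10 - 6 = 4
Mesh after 196 steps: gear-0 tooth 7 meets gear-1 tooth 4

Answer: 7 4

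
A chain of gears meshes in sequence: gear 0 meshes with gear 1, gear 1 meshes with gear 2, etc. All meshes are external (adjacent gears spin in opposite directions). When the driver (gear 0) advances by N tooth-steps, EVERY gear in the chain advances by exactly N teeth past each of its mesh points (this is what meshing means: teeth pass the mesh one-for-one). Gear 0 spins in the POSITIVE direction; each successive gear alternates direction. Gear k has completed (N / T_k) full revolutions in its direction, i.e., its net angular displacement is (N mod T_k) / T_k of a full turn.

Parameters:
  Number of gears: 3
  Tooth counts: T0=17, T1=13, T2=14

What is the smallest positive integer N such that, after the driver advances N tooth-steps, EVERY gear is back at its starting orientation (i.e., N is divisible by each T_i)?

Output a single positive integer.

Answer: 3094

Derivation:
Gear k returns to start when N is a multiple of T_k.
All gears at start simultaneously when N is a common multiple of [17, 13, 14]; the smallest such N is lcm(17, 13, 14).
Start: lcm = T0 = 17
Fold in T1=13: gcd(17, 13) = 1; lcm(17, 13) = 17 * 13 / 1 = 221 / 1 = 221
Fold in T2=14: gcd(221, 14) = 1; lcm(221, 14) = 221 * 14 / 1 = 3094 / 1 = 3094
Full cycle length = 3094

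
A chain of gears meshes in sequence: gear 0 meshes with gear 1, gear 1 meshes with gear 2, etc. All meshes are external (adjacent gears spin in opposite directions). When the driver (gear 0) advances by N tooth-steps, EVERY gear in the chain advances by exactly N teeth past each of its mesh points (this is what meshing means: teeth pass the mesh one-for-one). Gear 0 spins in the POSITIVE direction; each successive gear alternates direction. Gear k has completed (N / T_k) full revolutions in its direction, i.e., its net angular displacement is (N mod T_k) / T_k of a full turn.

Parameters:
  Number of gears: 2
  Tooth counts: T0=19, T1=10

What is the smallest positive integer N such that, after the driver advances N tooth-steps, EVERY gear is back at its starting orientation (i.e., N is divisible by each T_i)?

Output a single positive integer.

Answer: 190

Derivation:
Gear k returns to start when N is a multiple of T_k.
All gears at start simultaneously when N is a common multiple of [19, 10]; the smallest such N is lcm(19, 10).
Start: lcm = T0 = 19
Fold in T1=10: gcd(19, 10) = 1; lcm(19, 10) = 19 * 10 / 1 = 190 / 1 = 190
Full cycle length = 190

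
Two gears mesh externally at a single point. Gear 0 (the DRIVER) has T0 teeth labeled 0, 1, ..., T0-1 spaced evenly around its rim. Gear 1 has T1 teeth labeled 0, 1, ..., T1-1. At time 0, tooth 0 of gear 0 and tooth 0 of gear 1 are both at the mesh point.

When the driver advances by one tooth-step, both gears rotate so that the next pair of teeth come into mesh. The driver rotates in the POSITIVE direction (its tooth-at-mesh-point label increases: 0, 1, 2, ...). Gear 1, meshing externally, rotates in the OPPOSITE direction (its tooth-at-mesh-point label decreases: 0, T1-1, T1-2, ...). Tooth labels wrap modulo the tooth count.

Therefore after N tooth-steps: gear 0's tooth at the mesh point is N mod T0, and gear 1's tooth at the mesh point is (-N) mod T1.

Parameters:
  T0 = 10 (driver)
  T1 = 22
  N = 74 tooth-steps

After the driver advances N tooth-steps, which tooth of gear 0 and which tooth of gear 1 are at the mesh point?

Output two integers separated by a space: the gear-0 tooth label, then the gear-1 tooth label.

Answer: 4 14

Derivation:
Gear 0 (driver, T0=10): tooth at mesh = N mod T0
  74 = 7 * 10 + 4, so 74 mod 10 = 4
  gear 0 tooth = 4
Gear 1 (driven, T1=22): tooth at mesh = (-N) mod T1
  74 = 3 * 22 + 8, so 74 mod 22 = 8
  (-74) mod 22 = (-8) mod 22 = 22 - 8 = 14
Mesh after 74 steps: gear-0 tooth 4 meets gear-1 tooth 14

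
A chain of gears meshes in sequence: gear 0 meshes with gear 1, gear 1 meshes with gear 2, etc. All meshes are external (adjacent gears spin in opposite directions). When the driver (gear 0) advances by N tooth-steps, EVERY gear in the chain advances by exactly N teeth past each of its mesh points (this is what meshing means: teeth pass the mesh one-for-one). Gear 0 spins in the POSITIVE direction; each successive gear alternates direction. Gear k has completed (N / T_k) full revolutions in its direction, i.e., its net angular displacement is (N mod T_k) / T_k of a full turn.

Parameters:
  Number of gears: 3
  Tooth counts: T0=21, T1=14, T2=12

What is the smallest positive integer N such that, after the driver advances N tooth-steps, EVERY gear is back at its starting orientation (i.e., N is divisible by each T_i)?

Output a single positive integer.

Answer: 84

Derivation:
Gear k returns to start when N is a multiple of T_k.
All gears at start simultaneously when N is a common multiple of [21, 14, 12]; the smallest such N is lcm(21, 14, 12).
Start: lcm = T0 = 21
Fold in T1=14: gcd(21, 14) = 7; lcm(21, 14) = 21 * 14 / 7 = 294 / 7 = 42
Fold in T2=12: gcd(42, 12) = 6; lcm(42, 12) = 42 * 12 / 6 = 504 / 6 = 84
Full cycle length = 84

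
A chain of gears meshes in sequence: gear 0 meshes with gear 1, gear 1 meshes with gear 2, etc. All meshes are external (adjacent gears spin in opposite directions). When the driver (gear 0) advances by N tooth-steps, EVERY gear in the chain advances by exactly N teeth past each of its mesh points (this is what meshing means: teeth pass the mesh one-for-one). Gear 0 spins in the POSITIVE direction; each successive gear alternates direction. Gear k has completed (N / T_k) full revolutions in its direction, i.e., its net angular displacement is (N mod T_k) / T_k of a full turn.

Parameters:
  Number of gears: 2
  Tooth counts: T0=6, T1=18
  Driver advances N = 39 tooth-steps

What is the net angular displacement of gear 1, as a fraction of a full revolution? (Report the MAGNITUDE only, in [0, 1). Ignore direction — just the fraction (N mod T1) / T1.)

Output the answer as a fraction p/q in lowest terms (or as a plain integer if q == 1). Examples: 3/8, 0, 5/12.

Answer: 1/6

Derivation:
Chain of 2 gears, tooth counts: [6, 18]
  gear 0: T0=6, direction=positive, advance = 39 mod 6 = 3 teeth = 3/6 turn
  gear 1: T1=18, direction=negative, advance = 39 mod 18 = 3 teeth = 3/18 turn
Gear 1: 39 mod 18 = 3
Fraction = 3 / 18 = 1/6 (gcd(3,18)=3) = 1/6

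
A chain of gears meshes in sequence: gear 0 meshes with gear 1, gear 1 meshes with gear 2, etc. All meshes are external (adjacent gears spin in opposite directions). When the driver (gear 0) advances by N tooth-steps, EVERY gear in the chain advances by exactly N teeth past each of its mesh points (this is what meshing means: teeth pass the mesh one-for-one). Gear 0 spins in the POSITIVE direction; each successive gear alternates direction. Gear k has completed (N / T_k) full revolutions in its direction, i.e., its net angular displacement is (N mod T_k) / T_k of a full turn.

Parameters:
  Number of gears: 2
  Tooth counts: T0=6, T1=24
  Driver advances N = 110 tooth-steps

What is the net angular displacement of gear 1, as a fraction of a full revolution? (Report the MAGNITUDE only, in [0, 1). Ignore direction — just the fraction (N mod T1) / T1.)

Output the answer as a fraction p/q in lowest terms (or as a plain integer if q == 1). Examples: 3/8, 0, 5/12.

Answer: 7/12

Derivation:
Chain of 2 gears, tooth counts: [6, 24]
  gear 0: T0=6, direction=positive, advance = 110 mod 6 = 2 teeth = 2/6 turn
  gear 1: T1=24, direction=negative, advance = 110 mod 24 = 14 teeth = 14/24 turn
Gear 1: 110 mod 24 = 14
Fraction = 14 / 24 = 7/12 (gcd(14,24)=2) = 7/12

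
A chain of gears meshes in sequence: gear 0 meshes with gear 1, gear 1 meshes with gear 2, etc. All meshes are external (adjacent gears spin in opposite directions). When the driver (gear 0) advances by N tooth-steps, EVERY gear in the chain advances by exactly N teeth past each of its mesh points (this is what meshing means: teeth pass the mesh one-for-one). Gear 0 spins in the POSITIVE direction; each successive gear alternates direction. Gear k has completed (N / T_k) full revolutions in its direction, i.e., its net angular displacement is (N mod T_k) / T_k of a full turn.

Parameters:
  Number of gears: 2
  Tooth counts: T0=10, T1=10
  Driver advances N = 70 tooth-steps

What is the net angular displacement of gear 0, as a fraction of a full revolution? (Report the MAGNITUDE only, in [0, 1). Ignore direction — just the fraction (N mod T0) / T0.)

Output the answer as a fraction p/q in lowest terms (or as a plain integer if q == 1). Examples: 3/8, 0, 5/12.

Answer: 0

Derivation:
Chain of 2 gears, tooth counts: [10, 10]
  gear 0: T0=10, direction=positive, advance = 70 mod 10 = 0 teeth = 0/10 turn
  gear 1: T1=10, direction=negative, advance = 70 mod 10 = 0 teeth = 0/10 turn
Gear 0: 70 mod 10 = 0
Fraction = 0 / 10 = 0/1 (gcd(0,10)=10) = 0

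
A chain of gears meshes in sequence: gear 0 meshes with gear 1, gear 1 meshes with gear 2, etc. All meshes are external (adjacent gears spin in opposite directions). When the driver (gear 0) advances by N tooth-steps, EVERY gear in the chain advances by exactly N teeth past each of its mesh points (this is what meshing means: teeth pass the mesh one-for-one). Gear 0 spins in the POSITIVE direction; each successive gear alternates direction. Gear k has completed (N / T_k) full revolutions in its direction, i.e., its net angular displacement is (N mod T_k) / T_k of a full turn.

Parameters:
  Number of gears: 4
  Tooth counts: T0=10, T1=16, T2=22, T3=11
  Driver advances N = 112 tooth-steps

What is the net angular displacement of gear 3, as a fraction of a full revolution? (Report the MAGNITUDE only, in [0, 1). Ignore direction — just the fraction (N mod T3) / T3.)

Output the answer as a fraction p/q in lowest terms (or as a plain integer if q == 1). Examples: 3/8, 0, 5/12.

Chain of 4 gears, tooth counts: [10, 16, 22, 11]
  gear 0: T0=10, direction=positive, advance = 112 mod 10 = 2 teeth = 2/10 turn
  gear 1: T1=16, direction=negative, advance = 112 mod 16 = 0 teeth = 0/16 turn
  gear 2: T2=22, direction=positive, advance = 112 mod 22 = 2 teeth = 2/22 turn
  gear 3: T3=11, direction=negative, advance = 112 mod 11 = 2 teeth = 2/11 turn
Gear 3: 112 mod 11 = 2
Fraction = 2 / 11 = 2/11 (gcd(2,11)=1) = 2/11

Answer: 2/11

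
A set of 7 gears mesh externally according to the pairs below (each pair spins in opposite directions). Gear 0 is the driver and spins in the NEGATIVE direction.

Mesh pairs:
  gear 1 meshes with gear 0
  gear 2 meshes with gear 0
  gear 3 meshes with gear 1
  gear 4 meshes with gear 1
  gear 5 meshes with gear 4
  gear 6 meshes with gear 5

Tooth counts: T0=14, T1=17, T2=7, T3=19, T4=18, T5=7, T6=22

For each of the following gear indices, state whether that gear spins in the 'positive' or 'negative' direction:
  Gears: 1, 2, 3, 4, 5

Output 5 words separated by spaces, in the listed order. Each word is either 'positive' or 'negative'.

Gear 0 (driver): negative (depth 0)
  gear 1: meshes with gear 0 -> depth 1 -> positive (opposite of gear 0)
  gear 2: meshes with gear 0 -> depth 1 -> positive (opposite of gear 0)
  gear 3: meshes with gear 1 -> depth 2 -> negative (opposite of gear 1)
  gear 4: meshes with gear 1 -> depth 2 -> negative (opposite of gear 1)
  gear 5: meshes with gear 4 -> depth 3 -> positive (opposite of gear 4)
  gear 6: meshes with gear 5 -> depth 4 -> negative (opposite of gear 5)
Queried indices 1, 2, 3, 4, 5 -> positive, positive, negative, negative, positive

Answer: positive positive negative negative positive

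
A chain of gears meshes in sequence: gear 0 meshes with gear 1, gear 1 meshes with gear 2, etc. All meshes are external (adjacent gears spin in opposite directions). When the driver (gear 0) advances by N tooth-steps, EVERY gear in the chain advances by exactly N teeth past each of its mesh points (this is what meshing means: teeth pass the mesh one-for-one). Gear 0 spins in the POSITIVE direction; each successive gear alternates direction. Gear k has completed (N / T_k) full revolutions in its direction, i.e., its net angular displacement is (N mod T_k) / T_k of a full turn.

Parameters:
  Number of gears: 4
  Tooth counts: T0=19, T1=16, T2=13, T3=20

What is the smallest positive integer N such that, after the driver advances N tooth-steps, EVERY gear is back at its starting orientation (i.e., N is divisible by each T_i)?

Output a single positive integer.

Gear k returns to start when N is a multiple of T_k.
All gears at start simultaneously when N is a common multiple of [19, 16, 13, 20]; the smallest such N is lcm(19, 16, 13, 20).
Start: lcm = T0 = 19
Fold in T1=16: gcd(19, 16) = 1; lcm(19, 16) = 19 * 16 / 1 = 304 / 1 = 304
Fold in T2=13: gcd(304, 13) = 1; lcm(304, 13) = 304 * 13 / 1 = 3952 / 1 = 3952
Fold in T3=20: gcd(3952, 20) = 4; lcm(3952, 20) = 3952 * 20 / 4 = 79040 / 4 = 19760
Full cycle length = 19760

Answer: 19760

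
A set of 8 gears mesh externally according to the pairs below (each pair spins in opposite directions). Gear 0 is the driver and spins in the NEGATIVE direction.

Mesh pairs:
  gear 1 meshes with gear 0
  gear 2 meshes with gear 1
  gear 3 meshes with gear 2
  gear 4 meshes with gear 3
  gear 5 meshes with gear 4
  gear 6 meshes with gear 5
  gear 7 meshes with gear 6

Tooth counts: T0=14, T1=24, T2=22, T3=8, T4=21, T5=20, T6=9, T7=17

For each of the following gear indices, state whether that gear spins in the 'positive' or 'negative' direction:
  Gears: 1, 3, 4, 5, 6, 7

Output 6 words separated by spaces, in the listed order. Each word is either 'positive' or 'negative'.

Gear 0 (driver): negative (depth 0)
  gear 1: meshes with gear 0 -> depth 1 -> positive (opposite of gear 0)
  gear 2: meshes with gear 1 -> depth 2 -> negative (opposite of gear 1)
  gear 3: meshes with gear 2 -> depth 3 -> positive (opposite of gear 2)
  gear 4: meshes with gear 3 -> depth 4 -> negative (opposite of gear 3)
  gear 5: meshes with gear 4 -> depth 5 -> positive (opposite of gear 4)
  gear 6: meshes with gear 5 -> depth 6 -> negative (opposite of gear 5)
  gear 7: meshes with gear 6 -> depth 7 -> positive (opposite of gear 6)
Queried indices 1, 3, 4, 5, 6, 7 -> positive, positive, negative, positive, negative, positive

Answer: positive positive negative positive negative positive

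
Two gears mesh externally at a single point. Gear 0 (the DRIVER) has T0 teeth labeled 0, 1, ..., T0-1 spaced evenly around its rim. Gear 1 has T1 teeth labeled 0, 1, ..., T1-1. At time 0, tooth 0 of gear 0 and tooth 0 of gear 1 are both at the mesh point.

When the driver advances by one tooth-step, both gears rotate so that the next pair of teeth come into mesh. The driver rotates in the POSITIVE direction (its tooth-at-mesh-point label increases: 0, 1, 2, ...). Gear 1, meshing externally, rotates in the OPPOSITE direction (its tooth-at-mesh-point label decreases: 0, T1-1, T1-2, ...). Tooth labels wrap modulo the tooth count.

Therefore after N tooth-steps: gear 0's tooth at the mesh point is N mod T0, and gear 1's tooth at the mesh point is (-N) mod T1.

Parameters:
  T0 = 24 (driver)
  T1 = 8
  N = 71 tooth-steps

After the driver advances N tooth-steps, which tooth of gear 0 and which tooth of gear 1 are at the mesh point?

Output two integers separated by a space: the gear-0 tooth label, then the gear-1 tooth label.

Answer: 23 1

Derivation:
Gear 0 (driver, T0=24): tooth at mesh = N mod T0
  71 = 2 * 24 + 23, so 71 mod 24 = 23
  gear 0 tooth = 23
Gear 1 (driven, T1=8): tooth at mesh = (-N) mod T1
  71 = 8 * 8 + 7, so 71 mod 8 = 7
  (-71) mod 8 = (-7) mod 8 = 8 - 7 = 1
Mesh after 71 steps: gear-0 tooth 23 meets gear-1 tooth 1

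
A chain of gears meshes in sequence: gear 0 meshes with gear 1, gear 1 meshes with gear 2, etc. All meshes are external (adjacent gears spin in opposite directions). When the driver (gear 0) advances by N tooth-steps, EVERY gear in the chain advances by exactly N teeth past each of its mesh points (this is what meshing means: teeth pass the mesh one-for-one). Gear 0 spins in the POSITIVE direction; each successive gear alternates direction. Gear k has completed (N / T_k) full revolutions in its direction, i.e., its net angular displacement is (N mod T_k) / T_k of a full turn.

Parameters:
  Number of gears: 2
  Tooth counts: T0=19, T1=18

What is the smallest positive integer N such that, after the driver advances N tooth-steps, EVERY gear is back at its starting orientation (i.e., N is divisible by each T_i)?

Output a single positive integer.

Gear k returns to start when N is a multiple of T_k.
All gears at start simultaneously when N is a common multiple of [19, 18]; the smallest such N is lcm(19, 18).
Start: lcm = T0 = 19
Fold in T1=18: gcd(19, 18) = 1; lcm(19, 18) = 19 * 18 / 1 = 342 / 1 = 342
Full cycle length = 342

Answer: 342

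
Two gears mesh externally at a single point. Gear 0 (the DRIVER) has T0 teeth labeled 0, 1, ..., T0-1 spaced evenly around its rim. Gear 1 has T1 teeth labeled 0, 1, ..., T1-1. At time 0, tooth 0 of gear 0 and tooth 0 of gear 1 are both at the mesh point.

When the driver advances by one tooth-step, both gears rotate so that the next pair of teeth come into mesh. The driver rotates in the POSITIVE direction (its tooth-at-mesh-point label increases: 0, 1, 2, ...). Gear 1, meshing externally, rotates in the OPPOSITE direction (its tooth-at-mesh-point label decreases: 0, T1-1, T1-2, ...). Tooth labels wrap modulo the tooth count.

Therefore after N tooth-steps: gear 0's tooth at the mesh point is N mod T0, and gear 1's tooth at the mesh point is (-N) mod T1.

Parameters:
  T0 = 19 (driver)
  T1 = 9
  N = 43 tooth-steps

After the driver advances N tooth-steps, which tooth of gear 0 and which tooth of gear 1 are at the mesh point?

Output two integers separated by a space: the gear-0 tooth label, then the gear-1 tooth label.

Gear 0 (driver, T0=19): tooth at mesh = N mod T0
  43 = 2 * 19 + 5, so 43 mod 19 = 5
  gear 0 tooth = 5
Gear 1 (driven, T1=9): tooth at mesh = (-N) mod T1
  43 = 4 * 9 + 7, so 43 mod 9 = 7
  (-43) mod 9 = (-7) mod 9 = 9 - 7 = 2
Mesh after 43 steps: gear-0 tooth 5 meets gear-1 tooth 2

Answer: 5 2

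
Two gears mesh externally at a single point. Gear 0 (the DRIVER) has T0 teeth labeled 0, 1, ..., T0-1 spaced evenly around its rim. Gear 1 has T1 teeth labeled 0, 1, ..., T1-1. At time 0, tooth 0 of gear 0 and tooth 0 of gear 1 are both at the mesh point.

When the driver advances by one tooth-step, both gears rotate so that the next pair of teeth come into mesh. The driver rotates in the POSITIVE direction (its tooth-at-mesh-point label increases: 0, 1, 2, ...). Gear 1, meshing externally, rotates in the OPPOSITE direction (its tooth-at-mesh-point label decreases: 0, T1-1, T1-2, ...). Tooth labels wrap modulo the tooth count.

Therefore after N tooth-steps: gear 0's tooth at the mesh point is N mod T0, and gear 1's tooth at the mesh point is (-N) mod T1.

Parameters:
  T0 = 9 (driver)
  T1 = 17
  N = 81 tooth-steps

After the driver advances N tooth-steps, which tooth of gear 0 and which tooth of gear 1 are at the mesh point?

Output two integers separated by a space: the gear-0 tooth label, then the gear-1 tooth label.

Gear 0 (driver, T0=9): tooth at mesh = N mod T0
  81 = 9 * 9 + 0, so 81 mod 9 = 0
  gear 0 tooth = 0
Gear 1 (driven, T1=17): tooth at mesh = (-N) mod T1
  81 = 4 * 17 + 13, so 81 mod 17 = 13
  (-81) mod 17 = (-13) mod 17 = 17 - 13 = 4
Mesh after 81 steps: gear-0 tooth 0 meets gear-1 tooth 4

Answer: 0 4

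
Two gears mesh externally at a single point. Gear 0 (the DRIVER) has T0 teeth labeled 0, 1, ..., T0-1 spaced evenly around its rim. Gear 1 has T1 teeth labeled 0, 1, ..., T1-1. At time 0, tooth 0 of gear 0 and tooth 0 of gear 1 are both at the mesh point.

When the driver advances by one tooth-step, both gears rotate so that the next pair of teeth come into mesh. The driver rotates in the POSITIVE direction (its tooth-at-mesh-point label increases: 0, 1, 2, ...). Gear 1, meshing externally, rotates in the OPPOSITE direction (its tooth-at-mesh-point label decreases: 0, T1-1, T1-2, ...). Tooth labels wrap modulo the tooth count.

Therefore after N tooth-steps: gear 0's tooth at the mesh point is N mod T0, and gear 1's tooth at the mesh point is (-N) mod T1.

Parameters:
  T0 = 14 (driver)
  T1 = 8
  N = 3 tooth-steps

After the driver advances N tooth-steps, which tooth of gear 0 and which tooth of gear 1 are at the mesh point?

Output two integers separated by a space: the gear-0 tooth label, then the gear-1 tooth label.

Gear 0 (driver, T0=14): tooth at mesh = N mod T0
  3 = 0 * 14 + 3, so 3 mod 14 = 3
  gear 0 tooth = 3
Gear 1 (driven, T1=8): tooth at mesh = (-N) mod T1
  3 = 0 * 8 + 3, so 3 mod 8 = 3
  (-3) mod 8 = (-3) mod 8 = 8 - 3 = 5
Mesh after 3 steps: gear-0 tooth 3 meets gear-1 tooth 5

Answer: 3 5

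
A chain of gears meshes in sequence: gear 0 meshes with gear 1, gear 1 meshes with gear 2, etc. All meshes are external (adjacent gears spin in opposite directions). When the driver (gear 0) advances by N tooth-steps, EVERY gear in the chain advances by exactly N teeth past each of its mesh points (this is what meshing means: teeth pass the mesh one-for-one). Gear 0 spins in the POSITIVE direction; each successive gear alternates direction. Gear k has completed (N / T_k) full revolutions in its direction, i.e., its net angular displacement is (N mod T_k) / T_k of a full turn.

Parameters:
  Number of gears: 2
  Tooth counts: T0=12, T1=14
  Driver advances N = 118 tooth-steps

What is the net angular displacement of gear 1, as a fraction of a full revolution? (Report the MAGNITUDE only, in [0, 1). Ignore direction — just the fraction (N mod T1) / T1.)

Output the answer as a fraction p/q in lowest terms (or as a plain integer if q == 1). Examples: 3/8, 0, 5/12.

Chain of 2 gears, tooth counts: [12, 14]
  gear 0: T0=12, direction=positive, advance = 118 mod 12 = 10 teeth = 10/12 turn
  gear 1: T1=14, direction=negative, advance = 118 mod 14 = 6 teeth = 6/14 turn
Gear 1: 118 mod 14 = 6
Fraction = 6 / 14 = 3/7 (gcd(6,14)=2) = 3/7

Answer: 3/7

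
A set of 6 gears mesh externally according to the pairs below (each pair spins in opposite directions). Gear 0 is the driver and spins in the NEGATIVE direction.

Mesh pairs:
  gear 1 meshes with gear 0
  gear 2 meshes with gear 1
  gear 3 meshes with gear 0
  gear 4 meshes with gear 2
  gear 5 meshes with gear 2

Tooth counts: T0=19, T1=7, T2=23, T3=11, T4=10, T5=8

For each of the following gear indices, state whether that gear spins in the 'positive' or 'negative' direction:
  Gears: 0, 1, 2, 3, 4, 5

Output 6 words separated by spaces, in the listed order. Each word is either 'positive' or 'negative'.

Gear 0 (driver): negative (depth 0)
  gear 1: meshes with gear 0 -> depth 1 -> positive (opposite of gear 0)
  gear 2: meshes with gear 1 -> depth 2 -> negative (opposite of gear 1)
  gear 3: meshes with gear 0 -> depth 1 -> positive (opposite of gear 0)
  gear 4: meshes with gear 2 -> depth 3 -> positive (opposite of gear 2)
  gear 5: meshes with gear 2 -> depth 3 -> positive (opposite of gear 2)
Queried indices 0, 1, 2, 3, 4, 5 -> negative, positive, negative, positive, positive, positive

Answer: negative positive negative positive positive positive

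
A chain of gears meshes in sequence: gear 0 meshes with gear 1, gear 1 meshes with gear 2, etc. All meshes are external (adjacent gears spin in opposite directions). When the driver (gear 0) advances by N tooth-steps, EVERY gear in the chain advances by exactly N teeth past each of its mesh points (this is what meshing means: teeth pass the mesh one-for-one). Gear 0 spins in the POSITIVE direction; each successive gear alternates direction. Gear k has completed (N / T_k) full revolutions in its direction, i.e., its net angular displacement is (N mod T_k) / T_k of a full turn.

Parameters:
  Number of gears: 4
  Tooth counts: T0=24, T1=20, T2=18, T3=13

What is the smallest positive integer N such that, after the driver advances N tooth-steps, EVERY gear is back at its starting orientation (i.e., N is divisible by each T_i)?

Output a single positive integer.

Answer: 4680

Derivation:
Gear k returns to start when N is a multiple of T_k.
All gears at start simultaneously when N is a common multiple of [24, 20, 18, 13]; the smallest such N is lcm(24, 20, 18, 13).
Start: lcm = T0 = 24
Fold in T1=20: gcd(24, 20) = 4; lcm(24, 20) = 24 * 20 / 4 = 480 / 4 = 120
Fold in T2=18: gcd(120, 18) = 6; lcm(120, 18) = 120 * 18 / 6 = 2160 / 6 = 360
Fold in T3=13: gcd(360, 13) = 1; lcm(360, 13) = 360 * 13 / 1 = 4680 / 1 = 4680
Full cycle length = 4680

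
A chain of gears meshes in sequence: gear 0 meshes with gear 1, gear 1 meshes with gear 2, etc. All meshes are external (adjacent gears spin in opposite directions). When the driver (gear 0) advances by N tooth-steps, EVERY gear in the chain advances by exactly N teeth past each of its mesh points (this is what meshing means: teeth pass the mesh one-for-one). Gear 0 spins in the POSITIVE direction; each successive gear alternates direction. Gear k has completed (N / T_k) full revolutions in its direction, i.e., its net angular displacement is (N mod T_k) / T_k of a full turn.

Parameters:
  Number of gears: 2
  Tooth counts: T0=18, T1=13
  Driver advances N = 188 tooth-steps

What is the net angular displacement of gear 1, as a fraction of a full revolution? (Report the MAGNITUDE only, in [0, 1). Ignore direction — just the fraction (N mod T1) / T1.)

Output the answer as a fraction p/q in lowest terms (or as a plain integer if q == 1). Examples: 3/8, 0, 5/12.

Answer: 6/13

Derivation:
Chain of 2 gears, tooth counts: [18, 13]
  gear 0: T0=18, direction=positive, advance = 188 mod 18 = 8 teeth = 8/18 turn
  gear 1: T1=13, direction=negative, advance = 188 mod 13 = 6 teeth = 6/13 turn
Gear 1: 188 mod 13 = 6
Fraction = 6 / 13 = 6/13 (gcd(6,13)=1) = 6/13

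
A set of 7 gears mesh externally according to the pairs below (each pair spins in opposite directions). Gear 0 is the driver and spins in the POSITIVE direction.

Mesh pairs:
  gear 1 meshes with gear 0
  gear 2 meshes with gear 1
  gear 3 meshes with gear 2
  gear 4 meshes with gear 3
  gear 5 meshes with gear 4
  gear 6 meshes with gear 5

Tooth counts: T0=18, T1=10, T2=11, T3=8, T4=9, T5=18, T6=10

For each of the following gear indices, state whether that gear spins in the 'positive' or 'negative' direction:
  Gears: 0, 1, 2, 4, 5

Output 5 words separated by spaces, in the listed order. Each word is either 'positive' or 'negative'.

Answer: positive negative positive positive negative

Derivation:
Gear 0 (driver): positive (depth 0)
  gear 1: meshes with gear 0 -> depth 1 -> negative (opposite of gear 0)
  gear 2: meshes with gear 1 -> depth 2 -> positive (opposite of gear 1)
  gear 3: meshes with gear 2 -> depth 3 -> negative (opposite of gear 2)
  gear 4: meshes with gear 3 -> depth 4 -> positive (opposite of gear 3)
  gear 5: meshes with gear 4 -> depth 5 -> negative (opposite of gear 4)
  gear 6: meshes with gear 5 -> depth 6 -> positive (opposite of gear 5)
Queried indices 0, 1, 2, 4, 5 -> positive, negative, positive, positive, negative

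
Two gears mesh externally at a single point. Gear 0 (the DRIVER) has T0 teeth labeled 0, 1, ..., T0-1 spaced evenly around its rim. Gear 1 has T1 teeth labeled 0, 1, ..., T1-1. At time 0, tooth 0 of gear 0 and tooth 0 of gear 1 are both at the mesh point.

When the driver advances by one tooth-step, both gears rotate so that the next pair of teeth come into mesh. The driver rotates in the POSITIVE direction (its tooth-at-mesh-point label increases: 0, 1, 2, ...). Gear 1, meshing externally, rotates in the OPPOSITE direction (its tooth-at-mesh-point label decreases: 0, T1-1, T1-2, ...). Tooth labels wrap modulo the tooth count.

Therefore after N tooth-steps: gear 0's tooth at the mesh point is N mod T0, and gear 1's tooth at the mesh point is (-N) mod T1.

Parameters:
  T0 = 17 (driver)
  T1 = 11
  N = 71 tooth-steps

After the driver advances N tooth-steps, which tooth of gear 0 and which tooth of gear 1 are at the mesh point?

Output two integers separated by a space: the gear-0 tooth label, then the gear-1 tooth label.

Gear 0 (driver, T0=17): tooth at mesh = N mod T0
  71 = 4 * 17 + 3, so 71 mod 17 = 3
  gear 0 tooth = 3
Gear 1 (driven, T1=11): tooth at mesh = (-N) mod T1
  71 = 6 * 11 + 5, so 71 mod 11 = 5
  (-71) mod 11 = (-5) mod 11 = 11 - 5 = 6
Mesh after 71 steps: gear-0 tooth 3 meets gear-1 tooth 6

Answer: 3 6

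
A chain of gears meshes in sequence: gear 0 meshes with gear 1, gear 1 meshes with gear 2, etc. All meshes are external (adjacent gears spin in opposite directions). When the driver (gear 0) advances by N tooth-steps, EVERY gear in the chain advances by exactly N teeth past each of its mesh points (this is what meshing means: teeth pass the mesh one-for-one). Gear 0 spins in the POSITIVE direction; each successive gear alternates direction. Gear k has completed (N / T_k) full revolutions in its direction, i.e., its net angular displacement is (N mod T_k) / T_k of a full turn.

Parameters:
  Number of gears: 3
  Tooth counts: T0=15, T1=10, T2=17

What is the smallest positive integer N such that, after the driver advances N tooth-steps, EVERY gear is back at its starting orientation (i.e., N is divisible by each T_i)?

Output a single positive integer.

Answer: 510

Derivation:
Gear k returns to start when N is a multiple of T_k.
All gears at start simultaneously when N is a common multiple of [15, 10, 17]; the smallest such N is lcm(15, 10, 17).
Start: lcm = T0 = 15
Fold in T1=10: gcd(15, 10) = 5; lcm(15, 10) = 15 * 10 / 5 = 150 / 5 = 30
Fold in T2=17: gcd(30, 17) = 1; lcm(30, 17) = 30 * 17 / 1 = 510 / 1 = 510
Full cycle length = 510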